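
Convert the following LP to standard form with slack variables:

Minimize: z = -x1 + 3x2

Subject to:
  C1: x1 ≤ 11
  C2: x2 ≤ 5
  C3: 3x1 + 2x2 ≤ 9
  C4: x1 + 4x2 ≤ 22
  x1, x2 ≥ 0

min z = -x1 + 3x2

s.t.
  x1 + s1 = 11
  x2 + s2 = 5
  3x1 + 2x2 + s3 = 9
  x1 + 4x2 + s4 = 22
  x1, x2, s1, s2, s3, s4 ≥ 0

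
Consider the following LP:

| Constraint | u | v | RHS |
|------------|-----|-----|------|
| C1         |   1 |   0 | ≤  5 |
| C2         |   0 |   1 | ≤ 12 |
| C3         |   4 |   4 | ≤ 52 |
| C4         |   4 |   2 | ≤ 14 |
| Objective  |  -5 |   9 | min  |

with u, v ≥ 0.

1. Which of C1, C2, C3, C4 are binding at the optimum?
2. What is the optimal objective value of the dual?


1. C4
2. -17.5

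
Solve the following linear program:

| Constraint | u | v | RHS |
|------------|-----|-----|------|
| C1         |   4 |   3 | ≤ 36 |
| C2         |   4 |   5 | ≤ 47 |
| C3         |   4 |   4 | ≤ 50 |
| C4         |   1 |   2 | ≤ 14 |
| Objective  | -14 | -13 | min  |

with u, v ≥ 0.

Evaluate the objective at each vertex of the feasible region:
  z(0, 0) = 0
  z(9, 0) = -126
  z(6, 4) = -136  ←
  z(0, 7) = -91
The minimum is at u = 6, v = 4.

u = 6, v = 4, z = -136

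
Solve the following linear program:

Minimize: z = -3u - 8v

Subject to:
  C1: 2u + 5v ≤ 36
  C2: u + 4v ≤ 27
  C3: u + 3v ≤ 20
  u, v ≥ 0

Evaluate the objective at each vertex of the feasible region:
  z(0, 0) = 0
  z(18, 0) = -54
  z(8, 4) = -56  ←
  z(0, 6.667) = -53.33
The minimum is at u = 8, v = 4.

u = 8, v = 4, z = -56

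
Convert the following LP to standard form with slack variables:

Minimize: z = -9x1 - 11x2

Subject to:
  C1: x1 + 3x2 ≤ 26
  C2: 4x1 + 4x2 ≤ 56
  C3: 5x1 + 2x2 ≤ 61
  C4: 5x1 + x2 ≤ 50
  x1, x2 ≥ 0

min z = -9x1 - 11x2

s.t.
  x1 + 3x2 + s1 = 26
  4x1 + 4x2 + s2 = 56
  5x1 + 2x2 + s3 = 61
  5x1 + x2 + s4 = 50
  x1, x2, s1, s2, s3, s4 ≥ 0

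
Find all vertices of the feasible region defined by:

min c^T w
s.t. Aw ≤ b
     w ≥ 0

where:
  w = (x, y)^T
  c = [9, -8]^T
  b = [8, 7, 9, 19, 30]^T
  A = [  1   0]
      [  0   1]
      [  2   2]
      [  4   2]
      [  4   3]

(0, 0), (4.5, 0), (0, 4.5)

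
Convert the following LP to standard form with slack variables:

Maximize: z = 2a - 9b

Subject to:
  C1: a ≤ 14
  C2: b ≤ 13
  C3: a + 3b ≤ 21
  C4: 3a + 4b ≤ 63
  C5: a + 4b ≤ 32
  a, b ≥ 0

max z = 2a - 9b

s.t.
  a + s1 = 14
  b + s2 = 13
  a + 3b + s3 = 21
  3a + 4b + s4 = 63
  a + 4b + s5 = 32
  a, b, s1, s2, s3, s4, s5 ≥ 0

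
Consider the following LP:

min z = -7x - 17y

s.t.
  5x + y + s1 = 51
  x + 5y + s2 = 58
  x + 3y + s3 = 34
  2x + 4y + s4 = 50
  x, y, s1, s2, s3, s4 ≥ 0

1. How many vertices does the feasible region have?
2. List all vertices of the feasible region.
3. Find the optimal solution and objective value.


1. 5
2. (0, 0), (10.2, 0), (8.556, 8.222), (7, 9), (0, 11.33)
3. x = 7, y = 9, z = -202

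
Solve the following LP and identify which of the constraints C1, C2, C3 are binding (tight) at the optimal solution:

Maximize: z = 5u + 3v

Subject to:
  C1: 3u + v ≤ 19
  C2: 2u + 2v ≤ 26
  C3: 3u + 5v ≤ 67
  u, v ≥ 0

At u = 3, v = 10, compute slack b - a·x for each constraint:
  C1: 19 − 19 = 0  (binding)
  C2: 26 − 26 = 0  (binding)
  C3: 67 − 59 = 8  (slack)

Optimal: u = 3, v = 10
Binding: C1, C2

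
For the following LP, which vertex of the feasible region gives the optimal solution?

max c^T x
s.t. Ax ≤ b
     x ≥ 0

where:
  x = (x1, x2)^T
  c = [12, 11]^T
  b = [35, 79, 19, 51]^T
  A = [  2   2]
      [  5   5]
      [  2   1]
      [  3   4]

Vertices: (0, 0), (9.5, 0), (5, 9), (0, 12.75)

Evaluate the objective at each vertex of the feasible region:
  z(0, 0) = 0
  z(9.5, 0) = 114
  z(5, 9) = 159  ←
  z(0, 12.75) = 140.2
The maximum is at x1 = 5, x2 = 9.

(5, 9)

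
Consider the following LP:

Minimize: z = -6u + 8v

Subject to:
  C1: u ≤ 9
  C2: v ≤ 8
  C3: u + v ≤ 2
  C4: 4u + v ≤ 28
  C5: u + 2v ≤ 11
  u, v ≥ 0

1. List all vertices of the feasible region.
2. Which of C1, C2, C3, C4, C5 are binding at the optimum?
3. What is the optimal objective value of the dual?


1. (0, 0), (2, 0), (0, 2)
2. C3
3. -12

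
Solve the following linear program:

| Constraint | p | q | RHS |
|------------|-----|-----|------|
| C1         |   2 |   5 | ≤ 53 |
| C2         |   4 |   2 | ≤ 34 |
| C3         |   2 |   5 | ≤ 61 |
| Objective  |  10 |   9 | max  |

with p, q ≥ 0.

Evaluate the objective at each vertex of the feasible region:
  z(0, 0) = 0
  z(8.5, 0) = 85
  z(4, 9) = 121  ←
  z(0, 10.6) = 95.4
The maximum is at p = 4, q = 9.

p = 4, q = 9, z = 121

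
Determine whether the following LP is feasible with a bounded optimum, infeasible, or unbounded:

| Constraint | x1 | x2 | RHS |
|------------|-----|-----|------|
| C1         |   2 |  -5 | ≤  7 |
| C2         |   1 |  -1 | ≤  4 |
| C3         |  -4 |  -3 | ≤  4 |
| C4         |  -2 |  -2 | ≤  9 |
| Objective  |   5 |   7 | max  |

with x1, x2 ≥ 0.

Unbounded (objective can increase without bound)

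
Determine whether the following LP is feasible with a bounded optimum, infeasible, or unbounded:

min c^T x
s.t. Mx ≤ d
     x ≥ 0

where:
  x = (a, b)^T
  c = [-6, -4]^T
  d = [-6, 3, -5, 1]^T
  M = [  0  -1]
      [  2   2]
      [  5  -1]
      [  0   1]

Infeasible (no feasible solution exists)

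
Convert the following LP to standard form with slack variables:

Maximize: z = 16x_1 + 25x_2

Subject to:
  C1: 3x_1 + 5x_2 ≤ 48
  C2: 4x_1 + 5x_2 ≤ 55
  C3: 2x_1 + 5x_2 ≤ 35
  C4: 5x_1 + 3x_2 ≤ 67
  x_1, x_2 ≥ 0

max z = 16x_1 + 25x_2

s.t.
  3x_1 + 5x_2 + s1 = 48
  4x_1 + 5x_2 + s2 = 55
  2x_1 + 5x_2 + s3 = 35
  5x_1 + 3x_2 + s4 = 67
  x_1, x_2, s1, s2, s3, s4 ≥ 0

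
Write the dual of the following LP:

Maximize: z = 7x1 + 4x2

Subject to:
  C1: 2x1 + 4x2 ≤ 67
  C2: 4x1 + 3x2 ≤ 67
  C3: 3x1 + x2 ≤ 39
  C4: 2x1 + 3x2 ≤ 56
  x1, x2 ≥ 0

Primal max cᵀx s.t. Ax ≤ b, x ≥ 0  →  Dual min bᵀy s.t. Aᵀy ≥ c, y ≥ 0.

Minimize: z = 67y1 + 67y2 + 39y3 + 56y4

Subject to:
  2y1 + 4y2 + 3y3 + 2y4 ≥ 7
  4y1 + 3y2 + y3 + 3y4 ≥ 4
  y1, y2, y3, y4 ≥ 0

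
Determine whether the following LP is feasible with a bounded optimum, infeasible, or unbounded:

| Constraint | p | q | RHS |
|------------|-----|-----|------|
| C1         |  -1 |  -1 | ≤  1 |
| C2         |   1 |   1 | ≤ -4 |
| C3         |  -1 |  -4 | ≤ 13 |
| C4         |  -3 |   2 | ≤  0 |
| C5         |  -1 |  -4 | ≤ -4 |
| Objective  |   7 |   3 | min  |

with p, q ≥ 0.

Infeasible (no feasible solution exists)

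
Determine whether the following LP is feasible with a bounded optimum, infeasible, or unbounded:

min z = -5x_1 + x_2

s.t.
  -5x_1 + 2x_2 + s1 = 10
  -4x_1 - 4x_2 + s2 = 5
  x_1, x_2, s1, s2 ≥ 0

Unbounded (objective can decrease without bound)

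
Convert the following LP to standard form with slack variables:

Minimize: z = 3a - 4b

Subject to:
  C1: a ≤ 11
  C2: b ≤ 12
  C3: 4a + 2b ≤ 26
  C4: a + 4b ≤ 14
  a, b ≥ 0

min z = 3a - 4b

s.t.
  a + s1 = 11
  b + s2 = 12
  4a + 2b + s3 = 26
  a + 4b + s4 = 14
  a, b, s1, s2, s3, s4 ≥ 0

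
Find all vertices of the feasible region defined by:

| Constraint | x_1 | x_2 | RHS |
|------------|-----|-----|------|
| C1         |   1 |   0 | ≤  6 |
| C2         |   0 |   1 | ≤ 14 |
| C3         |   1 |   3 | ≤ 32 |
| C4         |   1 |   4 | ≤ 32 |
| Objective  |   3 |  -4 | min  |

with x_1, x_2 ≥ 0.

(0, 0), (6, 0), (6, 6.5), (0, 8)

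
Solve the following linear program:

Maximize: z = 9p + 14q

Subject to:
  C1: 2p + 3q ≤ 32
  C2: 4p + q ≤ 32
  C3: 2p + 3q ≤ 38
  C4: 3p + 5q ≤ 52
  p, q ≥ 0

Evaluate the objective at each vertex of the feasible region:
  z(0, 0) = 0
  z(8, 0) = 72
  z(6.4, 6.4) = 147.2
  z(4, 8) = 148  ←
  z(0, 10.4) = 145.6
The maximum is at p = 4, q = 8.

p = 4, q = 8, z = 148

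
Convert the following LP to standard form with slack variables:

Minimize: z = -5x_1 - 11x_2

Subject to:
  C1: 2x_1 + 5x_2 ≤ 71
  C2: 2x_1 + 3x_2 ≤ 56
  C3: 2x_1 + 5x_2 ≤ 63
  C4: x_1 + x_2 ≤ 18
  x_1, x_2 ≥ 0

min z = -5x_1 - 11x_2

s.t.
  2x_1 + 5x_2 + s1 = 71
  2x_1 + 3x_2 + s2 = 56
  2x_1 + 5x_2 + s3 = 63
  x_1 + x_2 + s4 = 18
  x_1, x_2, s1, s2, s3, s4 ≥ 0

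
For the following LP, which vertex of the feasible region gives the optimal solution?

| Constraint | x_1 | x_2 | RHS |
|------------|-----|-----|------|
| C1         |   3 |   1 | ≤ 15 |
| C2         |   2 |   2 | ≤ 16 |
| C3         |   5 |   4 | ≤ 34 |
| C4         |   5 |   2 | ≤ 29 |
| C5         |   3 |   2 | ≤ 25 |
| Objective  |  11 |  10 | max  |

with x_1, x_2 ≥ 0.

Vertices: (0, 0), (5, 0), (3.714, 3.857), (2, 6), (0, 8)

Evaluate the objective at each vertex of the feasible region:
  z(0, 0) = 0
  z(5, 0) = 55
  z(3.714, 3.857) = 79.43
  z(2, 6) = 82  ←
  z(0, 8) = 80
The maximum is at x_1 = 2, x_2 = 6.

(2, 6)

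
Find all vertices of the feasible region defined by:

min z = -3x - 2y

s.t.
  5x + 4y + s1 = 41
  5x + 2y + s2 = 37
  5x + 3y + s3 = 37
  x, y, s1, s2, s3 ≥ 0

(0, 0), (7.4, 0), (5, 4), (0, 10.25)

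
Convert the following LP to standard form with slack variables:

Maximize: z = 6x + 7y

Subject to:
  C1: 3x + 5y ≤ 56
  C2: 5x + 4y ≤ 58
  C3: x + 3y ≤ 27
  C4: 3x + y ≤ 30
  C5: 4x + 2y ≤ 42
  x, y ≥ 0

max z = 6x + 7y

s.t.
  3x + 5y + s1 = 56
  5x + 4y + s2 = 58
  x + 3y + s3 = 27
  3x + y + s4 = 30
  4x + 2y + s5 = 42
  x, y, s1, s2, s3, s4, s5 ≥ 0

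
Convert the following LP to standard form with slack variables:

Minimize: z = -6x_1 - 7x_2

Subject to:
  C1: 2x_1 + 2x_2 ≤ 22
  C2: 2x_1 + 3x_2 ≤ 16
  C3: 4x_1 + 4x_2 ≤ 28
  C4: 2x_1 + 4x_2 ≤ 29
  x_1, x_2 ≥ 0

min z = -6x_1 - 7x_2

s.t.
  2x_1 + 2x_2 + s1 = 22
  2x_1 + 3x_2 + s2 = 16
  4x_1 + 4x_2 + s3 = 28
  2x_1 + 4x_2 + s4 = 29
  x_1, x_2, s1, s2, s3, s4 ≥ 0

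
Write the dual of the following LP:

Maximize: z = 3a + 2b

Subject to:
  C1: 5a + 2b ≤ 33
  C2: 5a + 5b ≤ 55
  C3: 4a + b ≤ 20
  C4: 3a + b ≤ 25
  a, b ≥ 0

Primal max cᵀx s.t. Ax ≤ b, x ≥ 0  →  Dual min bᵀy s.t. Aᵀy ≥ c, y ≥ 0.

Minimize: z = 33y1 + 55y2 + 20y3 + 25y4

Subject to:
  5y1 + 5y2 + 4y3 + 3y4 ≥ 3
  2y1 + 5y2 + y3 + y4 ≥ 2
  y1, y2, y3, y4 ≥ 0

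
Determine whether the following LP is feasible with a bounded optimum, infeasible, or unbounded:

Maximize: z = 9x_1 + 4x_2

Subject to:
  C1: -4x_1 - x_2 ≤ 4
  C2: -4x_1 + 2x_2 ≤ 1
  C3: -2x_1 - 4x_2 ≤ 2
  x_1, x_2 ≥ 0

Unbounded (objective can increase without bound)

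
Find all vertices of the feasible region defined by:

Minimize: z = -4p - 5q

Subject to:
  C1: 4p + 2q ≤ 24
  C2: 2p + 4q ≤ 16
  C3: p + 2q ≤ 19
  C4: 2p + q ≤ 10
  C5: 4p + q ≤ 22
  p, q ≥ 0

(0, 0), (5, 0), (4, 2), (0, 4)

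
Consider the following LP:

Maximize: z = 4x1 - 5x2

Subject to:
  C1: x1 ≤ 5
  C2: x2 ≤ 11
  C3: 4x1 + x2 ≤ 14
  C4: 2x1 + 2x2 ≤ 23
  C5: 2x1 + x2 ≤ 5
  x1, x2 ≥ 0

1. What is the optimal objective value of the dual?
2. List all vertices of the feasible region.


1. 10
2. (0, 0), (2.5, 0), (0, 5)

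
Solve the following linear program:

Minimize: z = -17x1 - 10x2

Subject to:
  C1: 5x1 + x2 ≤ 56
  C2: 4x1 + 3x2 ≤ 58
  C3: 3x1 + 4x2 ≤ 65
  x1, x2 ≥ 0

Evaluate the objective at each vertex of the feasible region:
  z(0, 0) = 0
  z(11.2, 0) = -190.4
  z(10, 6) = -230  ←
  z(5.286, 12.29) = -212.7
  z(0, 16.25) = -162.5
The minimum is at x1 = 10, x2 = 6.

x1 = 10, x2 = 6, z = -230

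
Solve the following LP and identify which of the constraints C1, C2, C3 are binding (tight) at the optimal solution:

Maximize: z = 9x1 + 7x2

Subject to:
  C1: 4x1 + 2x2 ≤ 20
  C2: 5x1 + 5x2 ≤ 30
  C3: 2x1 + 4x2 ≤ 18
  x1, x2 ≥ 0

At x1 = 4, x2 = 2, compute slack b - a·x for each constraint:
  C1: 20 − 20 = 0  (binding)
  C2: 30 − 30 = 0  (binding)
  C3: 18 − 16 = 2  (slack)

Optimal: x1 = 4, x2 = 2
Binding: C1, C2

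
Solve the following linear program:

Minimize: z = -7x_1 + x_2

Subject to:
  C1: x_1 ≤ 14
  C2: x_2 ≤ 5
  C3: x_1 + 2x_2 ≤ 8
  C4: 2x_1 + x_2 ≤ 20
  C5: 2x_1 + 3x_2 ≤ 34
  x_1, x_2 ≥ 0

Evaluate the objective at each vertex of the feasible region:
  z(0, 0) = 0
  z(8, 0) = -56  ←
  z(0, 4) = 4
The minimum is at x_1 = 8, x_2 = 0.

x_1 = 8, x_2 = 0, z = -56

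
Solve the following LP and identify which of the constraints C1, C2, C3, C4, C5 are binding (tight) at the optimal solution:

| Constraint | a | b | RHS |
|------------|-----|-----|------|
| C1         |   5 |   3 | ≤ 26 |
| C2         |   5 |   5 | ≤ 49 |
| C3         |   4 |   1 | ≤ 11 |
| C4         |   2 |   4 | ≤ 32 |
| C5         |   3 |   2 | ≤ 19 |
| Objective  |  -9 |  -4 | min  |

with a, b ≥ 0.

At a = 1, b = 7, compute slack b - a·x for each constraint:
  C1: 26 − 26 = 0  (binding)
  C2: 49 − 40 = 9  (slack)
  C3: 11 − 11 = 0  (binding)
  C4: 32 − 30 = 2  (slack)
  C5: 19 − 17 = 2  (slack)

Optimal: a = 1, b = 7
Binding: C1, C3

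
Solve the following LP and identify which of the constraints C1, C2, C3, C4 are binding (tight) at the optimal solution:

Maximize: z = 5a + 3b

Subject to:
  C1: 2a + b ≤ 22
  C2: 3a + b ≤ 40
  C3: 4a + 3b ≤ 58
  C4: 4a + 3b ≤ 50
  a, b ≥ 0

At a = 8, b = 6, compute slack b - a·x for each constraint:
  C1: 22 − 22 = 0  (binding)
  C2: 40 − 30 = 10  (slack)
  C3: 58 − 50 = 8  (slack)
  C4: 50 − 50 = 0  (binding)

Optimal: a = 8, b = 6
Binding: C1, C4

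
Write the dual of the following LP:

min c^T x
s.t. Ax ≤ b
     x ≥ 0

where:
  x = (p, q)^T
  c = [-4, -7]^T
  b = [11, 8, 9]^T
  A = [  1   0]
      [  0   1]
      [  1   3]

Primal min cᵀx s.t. Ax ≤ b, x ≥ 0  →  Dual max −bᵀy s.t. Aᵀy ≥ −c, y ≥ 0.

Maximize: z = -11y1 - 8y2 - 9y3

Subject to:
  y1 + y3 ≥ 4
  y2 + 3y3 ≥ 7
  y1, y2, y3 ≥ 0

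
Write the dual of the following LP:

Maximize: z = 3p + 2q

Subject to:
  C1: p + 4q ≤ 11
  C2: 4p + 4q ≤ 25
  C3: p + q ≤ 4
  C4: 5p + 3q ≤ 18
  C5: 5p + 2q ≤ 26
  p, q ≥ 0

Primal max cᵀx s.t. Ax ≤ b, x ≥ 0  →  Dual min bᵀy s.t. Aᵀy ≥ c, y ≥ 0.

Minimize: z = 11y1 + 25y2 + 4y3 + 18y4 + 26y5

Subject to:
  y1 + 4y2 + y3 + 5y4 + 5y5 ≥ 3
  4y1 + 4y2 + y3 + 3y4 + 2y5 ≥ 2
  y1, y2, y3, y4, y5 ≥ 0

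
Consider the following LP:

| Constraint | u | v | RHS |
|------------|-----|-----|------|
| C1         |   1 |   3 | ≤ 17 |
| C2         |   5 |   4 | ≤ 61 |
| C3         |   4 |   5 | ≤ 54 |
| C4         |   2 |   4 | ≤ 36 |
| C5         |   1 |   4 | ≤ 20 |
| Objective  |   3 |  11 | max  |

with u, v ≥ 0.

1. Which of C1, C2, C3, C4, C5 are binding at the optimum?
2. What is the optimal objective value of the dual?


1. C1, C5
2. 57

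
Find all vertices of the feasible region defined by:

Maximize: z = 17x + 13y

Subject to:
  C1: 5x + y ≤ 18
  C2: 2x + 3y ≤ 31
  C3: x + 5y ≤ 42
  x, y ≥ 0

(0, 0), (3.6, 0), (2, 8), (0, 8.4)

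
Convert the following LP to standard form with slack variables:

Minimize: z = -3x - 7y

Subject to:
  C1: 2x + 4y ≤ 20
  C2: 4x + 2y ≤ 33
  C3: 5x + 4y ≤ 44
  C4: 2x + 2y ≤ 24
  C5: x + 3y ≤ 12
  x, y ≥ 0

min z = -3x - 7y

s.t.
  2x + 4y + s1 = 20
  4x + 2y + s2 = 33
  5x + 4y + s3 = 44
  2x + 2y + s4 = 24
  x + 3y + s5 = 12
  x, y, s1, s2, s3, s4, s5 ≥ 0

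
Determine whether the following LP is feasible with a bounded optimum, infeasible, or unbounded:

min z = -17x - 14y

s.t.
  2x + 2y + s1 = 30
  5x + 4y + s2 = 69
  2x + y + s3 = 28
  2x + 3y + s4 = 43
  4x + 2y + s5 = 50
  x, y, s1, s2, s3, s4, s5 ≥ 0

Feasible with a bounded optimal solution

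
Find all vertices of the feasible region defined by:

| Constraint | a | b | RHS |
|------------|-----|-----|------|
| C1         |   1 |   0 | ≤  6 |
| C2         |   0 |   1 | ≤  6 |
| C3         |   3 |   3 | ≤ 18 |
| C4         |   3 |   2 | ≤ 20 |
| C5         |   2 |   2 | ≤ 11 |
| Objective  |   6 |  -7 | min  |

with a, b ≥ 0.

(0, 0), (5.5, 0), (0, 5.5)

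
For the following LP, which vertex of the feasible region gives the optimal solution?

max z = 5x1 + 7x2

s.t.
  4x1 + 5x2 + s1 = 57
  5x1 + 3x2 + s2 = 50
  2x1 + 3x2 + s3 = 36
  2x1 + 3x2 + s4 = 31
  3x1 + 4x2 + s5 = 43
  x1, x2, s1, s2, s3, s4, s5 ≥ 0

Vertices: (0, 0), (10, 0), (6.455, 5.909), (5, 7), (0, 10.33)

Evaluate the objective at each vertex of the feasible region:
  z(0, 0) = 0
  z(10, 0) = 50
  z(6.455, 5.909) = 73.64
  z(5, 7) = 74  ←
  z(0, 10.33) = 72.33
The maximum is at x1 = 5, x2 = 7.

(5, 7)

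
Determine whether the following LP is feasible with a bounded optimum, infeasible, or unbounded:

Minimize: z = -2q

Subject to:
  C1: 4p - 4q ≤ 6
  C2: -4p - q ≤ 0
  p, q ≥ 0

Unbounded (objective can decrease without bound)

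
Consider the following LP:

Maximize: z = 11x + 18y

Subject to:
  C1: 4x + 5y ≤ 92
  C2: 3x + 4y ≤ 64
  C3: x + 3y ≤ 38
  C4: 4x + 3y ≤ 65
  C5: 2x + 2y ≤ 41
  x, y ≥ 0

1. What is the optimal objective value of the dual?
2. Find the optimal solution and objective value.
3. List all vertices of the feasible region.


1. 268
2. x = 8, y = 10, z = 268
3. (0, 0), (16.25, 0), (9.714, 8.714), (8, 10), (0, 12.67)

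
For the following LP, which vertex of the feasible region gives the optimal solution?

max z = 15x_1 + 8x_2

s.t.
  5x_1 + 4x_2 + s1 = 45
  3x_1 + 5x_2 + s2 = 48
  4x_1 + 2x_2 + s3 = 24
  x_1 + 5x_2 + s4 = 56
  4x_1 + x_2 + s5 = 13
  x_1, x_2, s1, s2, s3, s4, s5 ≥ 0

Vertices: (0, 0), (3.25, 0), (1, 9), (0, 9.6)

Evaluate the objective at each vertex of the feasible region:
  z(0, 0) = 0
  z(3.25, 0) = 48.75
  z(1, 9) = 87  ←
  z(0, 9.6) = 76.8
The maximum is at x_1 = 1, x_2 = 9.

(1, 9)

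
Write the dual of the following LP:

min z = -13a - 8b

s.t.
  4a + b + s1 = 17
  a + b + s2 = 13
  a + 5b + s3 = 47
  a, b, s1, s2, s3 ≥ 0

Primal min cᵀx s.t. Ax ≤ b, x ≥ 0  →  Dual max −bᵀy s.t. Aᵀy ≥ −c, y ≥ 0.

Maximize: z = -17y1 - 13y2 - 47y3

Subject to:
  4y1 + y2 + y3 ≥ 13
  y1 + y2 + 5y3 ≥ 8
  y1, y2, y3 ≥ 0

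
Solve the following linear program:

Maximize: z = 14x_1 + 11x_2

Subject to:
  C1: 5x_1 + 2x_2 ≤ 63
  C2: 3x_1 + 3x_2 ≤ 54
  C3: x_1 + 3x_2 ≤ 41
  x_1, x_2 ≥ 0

Evaluate the objective at each vertex of the feasible region:
  z(0, 0) = 0
  z(12.6, 0) = 176.4
  z(9, 9) = 225  ←
  z(6.5, 11.5) = 217.5
  z(0, 13.67) = 150.3
The maximum is at x_1 = 9, x_2 = 9.

x_1 = 9, x_2 = 9, z = 225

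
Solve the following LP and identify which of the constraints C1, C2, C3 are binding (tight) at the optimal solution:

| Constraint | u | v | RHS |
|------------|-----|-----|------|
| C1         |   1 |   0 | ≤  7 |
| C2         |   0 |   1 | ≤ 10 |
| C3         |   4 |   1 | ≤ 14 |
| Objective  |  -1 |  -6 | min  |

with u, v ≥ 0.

At u = 1, v = 10, compute slack b - a·x for each constraint:
  C1: 7 − 1 = 6  (slack)
  C2: 10 − 10 = 0  (binding)
  C3: 14 − 14 = 0  (binding)

Optimal: u = 1, v = 10
Binding: C2, C3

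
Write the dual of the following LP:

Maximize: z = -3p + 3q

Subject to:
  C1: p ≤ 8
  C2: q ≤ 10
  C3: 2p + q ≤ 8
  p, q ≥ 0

Primal max cᵀx s.t. Ax ≤ b, x ≥ 0  →  Dual min bᵀy s.t. Aᵀy ≥ c, y ≥ 0.

Minimize: z = 8y1 + 10y2 + 8y3

Subject to:
  y1 + 2y3 ≥ -3
  y2 + y3 ≥ 3
  y1, y2, y3 ≥ 0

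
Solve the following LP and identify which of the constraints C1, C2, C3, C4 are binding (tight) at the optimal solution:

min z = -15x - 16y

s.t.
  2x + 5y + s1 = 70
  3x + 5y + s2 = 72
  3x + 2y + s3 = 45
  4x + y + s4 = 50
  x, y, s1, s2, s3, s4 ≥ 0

At x = 9, y = 9, compute slack b - a·x for each constraint:
  C1: 70 − 63 = 7  (slack)
  C2: 72 − 72 = 0  (binding)
  C3: 45 − 45 = 0  (binding)
  C4: 50 − 45 = 5  (slack)

Optimal: x = 9, y = 9
Binding: C2, C3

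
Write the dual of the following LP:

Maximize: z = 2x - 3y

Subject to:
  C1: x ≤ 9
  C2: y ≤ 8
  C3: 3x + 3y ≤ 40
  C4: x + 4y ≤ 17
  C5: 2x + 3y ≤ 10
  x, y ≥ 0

Primal max cᵀx s.t. Ax ≤ b, x ≥ 0  →  Dual min bᵀy s.t. Aᵀy ≥ c, y ≥ 0.

Minimize: z = 9y1 + 8y2 + 40y3 + 17y4 + 10y5

Subject to:
  y1 + 3y3 + y4 + 2y5 ≥ 2
  y2 + 3y3 + 4y4 + 3y5 ≥ -3
  y1, y2, y3, y4, y5 ≥ 0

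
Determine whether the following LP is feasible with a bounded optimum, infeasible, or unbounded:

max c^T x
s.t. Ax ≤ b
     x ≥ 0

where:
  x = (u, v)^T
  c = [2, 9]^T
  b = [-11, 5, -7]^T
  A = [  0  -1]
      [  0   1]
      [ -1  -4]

Infeasible (no feasible solution exists)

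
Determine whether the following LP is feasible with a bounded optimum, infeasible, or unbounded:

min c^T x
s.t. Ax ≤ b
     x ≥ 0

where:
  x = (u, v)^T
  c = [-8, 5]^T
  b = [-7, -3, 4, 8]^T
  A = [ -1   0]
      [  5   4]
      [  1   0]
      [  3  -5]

Infeasible (no feasible solution exists)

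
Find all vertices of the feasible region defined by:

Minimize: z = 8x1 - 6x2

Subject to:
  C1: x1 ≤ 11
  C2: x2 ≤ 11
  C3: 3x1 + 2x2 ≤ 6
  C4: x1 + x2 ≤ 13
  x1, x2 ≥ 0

(0, 0), (2, 0), (0, 3)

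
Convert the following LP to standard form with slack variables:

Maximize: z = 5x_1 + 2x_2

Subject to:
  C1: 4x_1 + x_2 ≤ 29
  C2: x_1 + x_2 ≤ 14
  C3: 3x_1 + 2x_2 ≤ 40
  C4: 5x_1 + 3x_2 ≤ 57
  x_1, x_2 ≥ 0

max z = 5x_1 + 2x_2

s.t.
  4x_1 + x_2 + s1 = 29
  x_1 + x_2 + s2 = 14
  3x_1 + 2x_2 + s3 = 40
  5x_1 + 3x_2 + s4 = 57
  x_1, x_2, s1, s2, s3, s4 ≥ 0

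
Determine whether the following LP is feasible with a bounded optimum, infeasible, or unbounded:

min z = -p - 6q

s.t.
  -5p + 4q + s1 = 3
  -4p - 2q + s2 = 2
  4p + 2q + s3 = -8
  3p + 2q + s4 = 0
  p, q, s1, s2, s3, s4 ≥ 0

Infeasible (no feasible solution exists)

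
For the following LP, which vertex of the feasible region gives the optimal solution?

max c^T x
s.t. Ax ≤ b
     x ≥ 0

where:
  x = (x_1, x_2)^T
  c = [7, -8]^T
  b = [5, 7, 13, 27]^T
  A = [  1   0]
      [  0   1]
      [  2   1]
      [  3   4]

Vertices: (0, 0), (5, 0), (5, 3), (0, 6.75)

Evaluate the objective at each vertex of the feasible region:
  z(0, 0) = 0
  z(5, 0) = 35  ←
  z(5, 3) = 11
  z(0, 6.75) = -54
The maximum is at x_1 = 5, x_2 = 0.

(5, 0)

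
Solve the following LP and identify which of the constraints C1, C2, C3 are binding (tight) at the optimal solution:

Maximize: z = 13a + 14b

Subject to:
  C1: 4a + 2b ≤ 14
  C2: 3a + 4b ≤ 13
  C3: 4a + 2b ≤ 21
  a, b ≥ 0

At a = 3, b = 1, compute slack b - a·x for each constraint:
  C1: 14 − 14 = 0  (binding)
  C2: 13 − 13 = 0  (binding)
  C3: 21 − 14 = 7  (slack)

Optimal: a = 3, b = 1
Binding: C1, C2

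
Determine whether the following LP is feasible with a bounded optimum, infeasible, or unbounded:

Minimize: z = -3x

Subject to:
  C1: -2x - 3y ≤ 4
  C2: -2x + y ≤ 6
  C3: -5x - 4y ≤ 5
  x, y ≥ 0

Unbounded (objective can decrease without bound)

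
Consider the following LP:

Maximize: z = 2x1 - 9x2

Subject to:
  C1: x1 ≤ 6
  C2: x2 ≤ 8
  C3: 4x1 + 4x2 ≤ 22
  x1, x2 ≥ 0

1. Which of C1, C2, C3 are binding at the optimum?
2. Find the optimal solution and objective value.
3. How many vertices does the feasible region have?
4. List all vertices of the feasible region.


1. C3
2. x1 = 5.5, x2 = 0, z = 11
3. 3
4. (0, 0), (5.5, 0), (0, 5.5)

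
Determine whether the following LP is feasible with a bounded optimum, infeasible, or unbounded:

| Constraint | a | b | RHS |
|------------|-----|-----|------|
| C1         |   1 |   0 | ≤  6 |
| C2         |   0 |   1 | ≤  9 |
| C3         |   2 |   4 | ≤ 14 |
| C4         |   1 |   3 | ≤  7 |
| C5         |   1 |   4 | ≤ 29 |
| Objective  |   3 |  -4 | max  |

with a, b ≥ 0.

Feasible with a bounded optimal solution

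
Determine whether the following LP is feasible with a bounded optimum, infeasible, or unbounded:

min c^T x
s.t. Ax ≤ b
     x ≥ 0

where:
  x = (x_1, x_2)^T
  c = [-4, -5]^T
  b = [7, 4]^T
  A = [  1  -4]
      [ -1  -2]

Unbounded (objective can decrease without bound)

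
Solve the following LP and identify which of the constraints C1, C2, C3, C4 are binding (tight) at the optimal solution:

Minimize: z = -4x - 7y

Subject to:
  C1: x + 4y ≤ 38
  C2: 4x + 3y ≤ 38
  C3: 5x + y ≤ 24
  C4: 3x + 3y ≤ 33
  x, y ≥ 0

At x = 2, y = 9, compute slack b - a·x for each constraint:
  C1: 38 − 38 = 0  (binding)
  C2: 38 − 35 = 3  (slack)
  C3: 24 − 19 = 5  (slack)
  C4: 33 − 33 = 0  (binding)

Optimal: x = 2, y = 9
Binding: C1, C4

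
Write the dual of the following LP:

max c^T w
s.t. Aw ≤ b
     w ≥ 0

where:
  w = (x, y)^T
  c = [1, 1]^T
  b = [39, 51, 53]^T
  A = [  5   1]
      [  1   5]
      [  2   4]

Primal max cᵀx s.t. Ax ≤ b, x ≥ 0  →  Dual min bᵀy s.t. Aᵀy ≥ c, y ≥ 0.

Minimize: z = 39y1 + 51y2 + 53y3

Subject to:
  5y1 + y2 + 2y3 ≥ 1
  y1 + 5y2 + 4y3 ≥ 1
  y1, y2, y3 ≥ 0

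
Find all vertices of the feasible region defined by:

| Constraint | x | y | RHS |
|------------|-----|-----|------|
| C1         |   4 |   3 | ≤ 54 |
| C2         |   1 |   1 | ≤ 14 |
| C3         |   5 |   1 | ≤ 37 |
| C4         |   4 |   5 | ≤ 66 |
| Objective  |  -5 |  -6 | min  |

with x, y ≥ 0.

(0, 0), (7.4, 0), (5.75, 8.25), (4, 10), (0, 13.2)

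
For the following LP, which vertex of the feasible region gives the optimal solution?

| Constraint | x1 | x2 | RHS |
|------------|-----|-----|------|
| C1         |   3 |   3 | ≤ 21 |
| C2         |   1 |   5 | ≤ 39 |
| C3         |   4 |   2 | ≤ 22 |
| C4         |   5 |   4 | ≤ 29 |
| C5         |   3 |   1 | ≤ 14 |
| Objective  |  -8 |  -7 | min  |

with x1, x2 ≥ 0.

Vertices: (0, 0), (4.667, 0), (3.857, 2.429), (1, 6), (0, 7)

Evaluate the objective at each vertex of the feasible region:
  z(0, 0) = 0
  z(4.667, 0) = -37.33
  z(3.857, 2.429) = -47.86
  z(1, 6) = -50  ←
  z(0, 7) = -49
The minimum is at x1 = 1, x2 = 6.

(1, 6)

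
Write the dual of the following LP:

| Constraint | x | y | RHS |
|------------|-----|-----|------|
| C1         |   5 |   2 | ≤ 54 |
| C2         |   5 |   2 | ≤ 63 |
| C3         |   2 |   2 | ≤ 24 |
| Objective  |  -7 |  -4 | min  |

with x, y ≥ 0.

Primal min cᵀx s.t. Ax ≤ b, x ≥ 0  →  Dual max −bᵀy s.t. Aᵀy ≥ −c, y ≥ 0.

Maximize: z = -54y1 - 63y2 - 24y3

Subject to:
  5y1 + 5y2 + 2y3 ≥ 7
  2y1 + 2y2 + 2y3 ≥ 4
  y1, y2, y3 ≥ 0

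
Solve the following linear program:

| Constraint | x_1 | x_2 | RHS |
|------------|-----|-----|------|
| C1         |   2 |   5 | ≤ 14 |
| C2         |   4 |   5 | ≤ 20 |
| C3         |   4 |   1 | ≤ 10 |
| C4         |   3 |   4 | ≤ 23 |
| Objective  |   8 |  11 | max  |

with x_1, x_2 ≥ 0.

Evaluate the objective at each vertex of the feasible region:
  z(0, 0) = 0
  z(2.5, 0) = 20
  z(2, 2) = 38  ←
  z(0, 2.8) = 30.8
The maximum is at x_1 = 2, x_2 = 2.

x_1 = 2, x_2 = 2, z = 38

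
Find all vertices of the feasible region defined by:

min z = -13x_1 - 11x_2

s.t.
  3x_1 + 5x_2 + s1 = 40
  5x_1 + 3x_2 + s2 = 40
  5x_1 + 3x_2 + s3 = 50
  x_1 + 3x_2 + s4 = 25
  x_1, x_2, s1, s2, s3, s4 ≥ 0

(0, 0), (8, 0), (5, 5), (0, 8)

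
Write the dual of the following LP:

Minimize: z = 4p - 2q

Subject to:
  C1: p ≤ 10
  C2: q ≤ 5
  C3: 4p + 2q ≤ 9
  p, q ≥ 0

Primal min cᵀx s.t. Ax ≤ b, x ≥ 0  →  Dual max −bᵀy s.t. Aᵀy ≥ −c, y ≥ 0.

Maximize: z = -10y1 - 5y2 - 9y3

Subject to:
  y1 + 4y3 ≥ -4
  y2 + 2y3 ≥ 2
  y1, y2, y3 ≥ 0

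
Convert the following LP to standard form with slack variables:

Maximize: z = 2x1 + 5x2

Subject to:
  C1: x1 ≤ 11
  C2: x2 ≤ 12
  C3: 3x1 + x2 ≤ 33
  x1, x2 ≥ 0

max z = 2x1 + 5x2

s.t.
  x1 + s1 = 11
  x2 + s2 = 12
  3x1 + x2 + s3 = 33
  x1, x2, s1, s2, s3 ≥ 0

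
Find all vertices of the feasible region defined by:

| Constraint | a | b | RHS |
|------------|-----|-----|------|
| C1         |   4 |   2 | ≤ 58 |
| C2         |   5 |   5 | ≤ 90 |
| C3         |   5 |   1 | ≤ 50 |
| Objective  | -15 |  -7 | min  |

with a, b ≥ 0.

(0, 0), (10, 0), (8, 10), (0, 18)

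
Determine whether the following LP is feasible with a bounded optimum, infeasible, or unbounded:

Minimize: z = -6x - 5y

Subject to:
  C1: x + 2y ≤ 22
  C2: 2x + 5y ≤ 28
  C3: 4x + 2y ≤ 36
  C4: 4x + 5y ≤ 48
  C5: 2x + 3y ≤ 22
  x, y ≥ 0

Feasible with a bounded optimal solution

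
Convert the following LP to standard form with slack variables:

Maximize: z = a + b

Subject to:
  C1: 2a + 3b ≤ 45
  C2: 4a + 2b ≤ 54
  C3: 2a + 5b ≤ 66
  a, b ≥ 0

max z = a + b

s.t.
  2a + 3b + s1 = 45
  4a + 2b + s2 = 54
  2a + 5b + s3 = 66
  a, b, s1, s2, s3 ≥ 0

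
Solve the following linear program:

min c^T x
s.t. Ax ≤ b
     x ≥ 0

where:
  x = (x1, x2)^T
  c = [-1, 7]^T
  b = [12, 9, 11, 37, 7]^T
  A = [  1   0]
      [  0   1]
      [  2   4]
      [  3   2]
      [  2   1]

Evaluate the objective at each vertex of the feasible region:
  z(0, 0) = 0
  z(3.5, 0) = -3.5  ←
  z(2.833, 1.333) = 6.5
  z(0, 2.75) = 19.25
The minimum is at x1 = 3.5, x2 = 0.

x1 = 3.5, x2 = 0, z = -3.5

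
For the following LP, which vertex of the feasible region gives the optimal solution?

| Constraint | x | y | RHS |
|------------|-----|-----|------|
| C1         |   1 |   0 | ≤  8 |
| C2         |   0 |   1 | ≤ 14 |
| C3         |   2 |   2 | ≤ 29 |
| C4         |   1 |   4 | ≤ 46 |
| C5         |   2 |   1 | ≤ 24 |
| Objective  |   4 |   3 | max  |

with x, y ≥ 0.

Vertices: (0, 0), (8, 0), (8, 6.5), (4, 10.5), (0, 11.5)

Evaluate the objective at each vertex of the feasible region:
  z(0, 0) = 0
  z(8, 0) = 32
  z(8, 6.5) = 51.5  ←
  z(4, 10.5) = 47.5
  z(0, 11.5) = 34.5
The maximum is at x = 8, y = 6.5.

(8, 6.5)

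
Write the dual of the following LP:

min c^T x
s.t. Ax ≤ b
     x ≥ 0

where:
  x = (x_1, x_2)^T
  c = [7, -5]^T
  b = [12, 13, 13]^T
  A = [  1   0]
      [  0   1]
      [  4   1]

Primal min cᵀx s.t. Ax ≤ b, x ≥ 0  →  Dual max −bᵀy s.t. Aᵀy ≥ −c, y ≥ 0.

Maximize: z = -12y1 - 13y2 - 13y3

Subject to:
  y1 + 4y3 ≥ -7
  y2 + y3 ≥ 5
  y1, y2, y3 ≥ 0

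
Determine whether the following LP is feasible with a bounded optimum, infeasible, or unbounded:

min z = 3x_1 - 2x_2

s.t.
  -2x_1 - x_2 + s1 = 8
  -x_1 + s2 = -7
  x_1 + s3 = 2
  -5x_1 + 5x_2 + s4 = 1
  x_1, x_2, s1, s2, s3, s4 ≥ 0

Infeasible (no feasible solution exists)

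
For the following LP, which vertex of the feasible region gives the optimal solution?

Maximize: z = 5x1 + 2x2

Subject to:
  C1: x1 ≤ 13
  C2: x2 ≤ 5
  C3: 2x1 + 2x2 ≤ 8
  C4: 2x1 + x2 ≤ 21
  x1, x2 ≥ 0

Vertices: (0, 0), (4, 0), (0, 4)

Evaluate the objective at each vertex of the feasible region:
  z(0, 0) = 0
  z(4, 0) = 20  ←
  z(0, 4) = 8
The maximum is at x1 = 4, x2 = 0.

(4, 0)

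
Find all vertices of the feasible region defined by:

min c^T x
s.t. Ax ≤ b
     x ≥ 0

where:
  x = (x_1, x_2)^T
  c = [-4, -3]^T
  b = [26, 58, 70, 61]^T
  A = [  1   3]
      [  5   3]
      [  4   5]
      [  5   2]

(0, 0), (11.6, 0), (8, 6), (0, 8.667)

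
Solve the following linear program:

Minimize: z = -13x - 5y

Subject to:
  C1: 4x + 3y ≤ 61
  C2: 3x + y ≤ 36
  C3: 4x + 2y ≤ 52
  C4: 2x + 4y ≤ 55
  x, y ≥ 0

Evaluate the objective at each vertex of the feasible region:
  z(0, 0) = 0
  z(12, 0) = -156
  z(10, 6) = -160  ←
  z(8.5, 9) = -155.5
  z(7.9, 9.8) = -151.7
  z(0, 13.75) = -68.75
The minimum is at x = 10, y = 6.

x = 10, y = 6, z = -160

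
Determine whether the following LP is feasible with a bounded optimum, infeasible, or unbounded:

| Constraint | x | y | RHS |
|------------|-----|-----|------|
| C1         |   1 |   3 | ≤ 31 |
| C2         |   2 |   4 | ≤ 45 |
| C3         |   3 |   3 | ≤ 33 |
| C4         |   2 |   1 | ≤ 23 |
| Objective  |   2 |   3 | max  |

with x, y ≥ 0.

Feasible with a bounded optimal solution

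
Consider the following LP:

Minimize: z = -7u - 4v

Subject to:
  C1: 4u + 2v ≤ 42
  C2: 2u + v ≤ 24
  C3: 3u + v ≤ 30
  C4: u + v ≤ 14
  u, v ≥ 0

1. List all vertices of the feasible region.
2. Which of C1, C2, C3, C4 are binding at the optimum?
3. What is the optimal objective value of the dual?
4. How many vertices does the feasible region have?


1. (0, 0), (10, 0), (9, 3), (7, 7), (0, 14)
2. C1, C4
3. -77
4. 5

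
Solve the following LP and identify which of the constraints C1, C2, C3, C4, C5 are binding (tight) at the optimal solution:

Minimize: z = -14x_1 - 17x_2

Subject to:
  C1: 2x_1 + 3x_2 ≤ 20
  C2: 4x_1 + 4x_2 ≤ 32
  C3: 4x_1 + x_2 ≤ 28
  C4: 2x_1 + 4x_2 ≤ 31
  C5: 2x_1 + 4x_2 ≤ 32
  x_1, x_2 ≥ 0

At x_1 = 4, x_2 = 4, compute slack b - a·x for each constraint:
  C1: 20 − 20 = 0  (binding)
  C2: 32 − 32 = 0  (binding)
  C3: 28 − 20 = 8  (slack)
  C4: 31 − 24 = 7  (slack)
  C5: 32 − 24 = 8  (slack)

Optimal: x_1 = 4, x_2 = 4
Binding: C1, C2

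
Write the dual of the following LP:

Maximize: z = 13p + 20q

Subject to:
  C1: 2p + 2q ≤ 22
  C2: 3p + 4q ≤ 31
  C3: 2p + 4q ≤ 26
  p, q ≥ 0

Primal max cᵀx s.t. Ax ≤ b, x ≥ 0  →  Dual min bᵀy s.t. Aᵀy ≥ c, y ≥ 0.

Minimize: z = 22y1 + 31y2 + 26y3

Subject to:
  2y1 + 3y2 + 2y3 ≥ 13
  2y1 + 4y2 + 4y3 ≥ 20
  y1, y2, y3 ≥ 0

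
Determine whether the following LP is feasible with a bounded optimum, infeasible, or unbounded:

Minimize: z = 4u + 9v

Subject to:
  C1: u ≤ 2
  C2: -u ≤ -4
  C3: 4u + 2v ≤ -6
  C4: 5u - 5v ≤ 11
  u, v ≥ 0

Infeasible (no feasible solution exists)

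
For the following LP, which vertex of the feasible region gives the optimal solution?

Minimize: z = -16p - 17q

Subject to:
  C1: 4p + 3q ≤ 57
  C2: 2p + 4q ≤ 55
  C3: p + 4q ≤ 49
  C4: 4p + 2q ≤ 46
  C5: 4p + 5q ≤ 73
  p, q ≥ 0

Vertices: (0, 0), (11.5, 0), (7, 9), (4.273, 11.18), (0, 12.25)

Evaluate the objective at each vertex of the feasible region:
  z(0, 0) = 0
  z(11.5, 0) = -184
  z(7, 9) = -265  ←
  z(4.273, 11.18) = -258.5
  z(0, 12.25) = -208.2
The minimum is at p = 7, q = 9.

(7, 9)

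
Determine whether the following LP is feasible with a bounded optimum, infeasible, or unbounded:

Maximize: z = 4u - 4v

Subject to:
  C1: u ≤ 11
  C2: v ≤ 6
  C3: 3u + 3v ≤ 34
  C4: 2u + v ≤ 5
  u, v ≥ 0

Feasible with a bounded optimal solution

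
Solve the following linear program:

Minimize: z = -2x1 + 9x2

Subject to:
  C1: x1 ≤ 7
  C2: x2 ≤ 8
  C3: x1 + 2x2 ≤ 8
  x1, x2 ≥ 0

Evaluate the objective at each vertex of the feasible region:
  z(0, 0) = 0
  z(7, 0) = -14  ←
  z(7, 0.5) = -9.5
  z(0, 4) = 36
The minimum is at x1 = 7, x2 = 0.

x1 = 7, x2 = 0, z = -14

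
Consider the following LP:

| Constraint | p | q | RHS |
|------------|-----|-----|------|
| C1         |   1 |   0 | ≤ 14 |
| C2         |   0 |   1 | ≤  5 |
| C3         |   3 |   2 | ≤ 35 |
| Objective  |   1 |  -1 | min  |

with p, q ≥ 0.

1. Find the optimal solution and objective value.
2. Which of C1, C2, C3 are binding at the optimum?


1. p = 0, q = 5, z = -5
2. C2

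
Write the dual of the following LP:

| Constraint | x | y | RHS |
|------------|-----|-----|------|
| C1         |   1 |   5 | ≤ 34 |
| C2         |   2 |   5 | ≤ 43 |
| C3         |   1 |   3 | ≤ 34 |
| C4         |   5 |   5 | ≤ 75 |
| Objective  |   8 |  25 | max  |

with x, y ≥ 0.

Primal max cᵀx s.t. Ax ≤ b, x ≥ 0  →  Dual min bᵀy s.t. Aᵀy ≥ c, y ≥ 0.

Minimize: z = 34y1 + 43y2 + 34y3 + 75y4

Subject to:
  y1 + 2y2 + y3 + 5y4 ≥ 8
  5y1 + 5y2 + 3y3 + 5y4 ≥ 25
  y1, y2, y3, y4 ≥ 0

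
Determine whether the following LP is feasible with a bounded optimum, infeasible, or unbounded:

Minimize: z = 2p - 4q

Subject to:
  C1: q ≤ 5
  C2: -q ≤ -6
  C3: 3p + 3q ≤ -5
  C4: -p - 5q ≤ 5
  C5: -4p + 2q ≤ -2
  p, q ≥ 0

Infeasible (no feasible solution exists)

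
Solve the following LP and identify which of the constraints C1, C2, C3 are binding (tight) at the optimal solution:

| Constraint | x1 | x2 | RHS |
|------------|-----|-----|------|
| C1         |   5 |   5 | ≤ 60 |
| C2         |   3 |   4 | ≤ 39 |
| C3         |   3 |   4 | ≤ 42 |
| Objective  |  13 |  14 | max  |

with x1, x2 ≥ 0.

At x1 = 9, x2 = 3, compute slack b - a·x for each constraint:
  C1: 60 − 60 = 0  (binding)
  C2: 39 − 39 = 0  (binding)
  C3: 42 − 39 = 3  (slack)

Optimal: x1 = 9, x2 = 3
Binding: C1, C2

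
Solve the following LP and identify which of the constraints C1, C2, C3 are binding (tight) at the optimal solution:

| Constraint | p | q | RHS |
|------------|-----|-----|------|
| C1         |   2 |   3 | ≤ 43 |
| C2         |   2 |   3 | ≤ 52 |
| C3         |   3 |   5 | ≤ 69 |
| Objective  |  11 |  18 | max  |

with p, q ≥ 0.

At p = 8, q = 9, compute slack b - a·x for each constraint:
  C1: 43 − 43 = 0  (binding)
  C2: 52 − 43 = 9  (slack)
  C3: 69 − 69 = 0  (binding)

Optimal: p = 8, q = 9
Binding: C1, C3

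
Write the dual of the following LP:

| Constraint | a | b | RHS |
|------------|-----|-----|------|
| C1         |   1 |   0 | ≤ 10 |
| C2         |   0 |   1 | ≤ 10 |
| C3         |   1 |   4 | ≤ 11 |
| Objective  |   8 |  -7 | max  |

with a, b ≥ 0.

Primal max cᵀx s.t. Ax ≤ b, x ≥ 0  →  Dual min bᵀy s.t. Aᵀy ≥ c, y ≥ 0.

Minimize: z = 10y1 + 10y2 + 11y3

Subject to:
  y1 + y3 ≥ 8
  y2 + 4y3 ≥ -7
  y1, y2, y3 ≥ 0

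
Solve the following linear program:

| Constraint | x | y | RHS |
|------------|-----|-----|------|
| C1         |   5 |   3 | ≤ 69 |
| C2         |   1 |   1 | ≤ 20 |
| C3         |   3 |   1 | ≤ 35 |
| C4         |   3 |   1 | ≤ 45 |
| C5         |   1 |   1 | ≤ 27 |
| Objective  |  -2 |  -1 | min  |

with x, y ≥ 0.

Evaluate the objective at each vertex of the feasible region:
  z(0, 0) = 0
  z(11.67, 0) = -23.33
  z(9, 8) = -26  ←
  z(4.5, 15.5) = -24.5
  z(0, 20) = -20
The minimum is at x = 9, y = 8.

x = 9, y = 8, z = -26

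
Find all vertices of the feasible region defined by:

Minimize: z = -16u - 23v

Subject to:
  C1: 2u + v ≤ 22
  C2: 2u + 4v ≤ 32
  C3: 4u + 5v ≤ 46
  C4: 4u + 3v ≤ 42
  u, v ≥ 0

(0, 0), (10.5, 0), (9, 2), (4, 6), (0, 8)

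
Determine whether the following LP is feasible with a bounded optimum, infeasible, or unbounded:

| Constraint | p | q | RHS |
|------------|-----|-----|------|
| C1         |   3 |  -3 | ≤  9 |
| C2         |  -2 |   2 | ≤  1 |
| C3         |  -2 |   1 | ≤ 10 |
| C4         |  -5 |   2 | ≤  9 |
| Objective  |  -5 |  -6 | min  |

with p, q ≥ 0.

Unbounded (objective can decrease without bound)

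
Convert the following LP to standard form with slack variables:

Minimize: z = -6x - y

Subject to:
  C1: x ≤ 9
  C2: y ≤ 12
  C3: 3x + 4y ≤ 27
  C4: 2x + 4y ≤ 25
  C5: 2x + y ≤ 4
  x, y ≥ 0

min z = -6x - y

s.t.
  x + s1 = 9
  y + s2 = 12
  3x + 4y + s3 = 27
  2x + 4y + s4 = 25
  2x + y + s5 = 4
  x, y, s1, s2, s3, s4, s5 ≥ 0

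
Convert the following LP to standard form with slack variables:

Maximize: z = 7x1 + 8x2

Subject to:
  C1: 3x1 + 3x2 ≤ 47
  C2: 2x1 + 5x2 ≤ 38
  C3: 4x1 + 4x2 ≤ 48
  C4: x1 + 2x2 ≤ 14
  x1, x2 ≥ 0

max z = 7x1 + 8x2

s.t.
  3x1 + 3x2 + s1 = 47
  2x1 + 5x2 + s2 = 38
  4x1 + 4x2 + s3 = 48
  x1 + 2x2 + s4 = 14
  x1, x2, s1, s2, s3, s4 ≥ 0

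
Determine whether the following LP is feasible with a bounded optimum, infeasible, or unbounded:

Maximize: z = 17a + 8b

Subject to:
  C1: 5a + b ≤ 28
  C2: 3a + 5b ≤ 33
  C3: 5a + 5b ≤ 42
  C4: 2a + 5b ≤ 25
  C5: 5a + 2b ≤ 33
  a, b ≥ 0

Feasible with a bounded optimal solution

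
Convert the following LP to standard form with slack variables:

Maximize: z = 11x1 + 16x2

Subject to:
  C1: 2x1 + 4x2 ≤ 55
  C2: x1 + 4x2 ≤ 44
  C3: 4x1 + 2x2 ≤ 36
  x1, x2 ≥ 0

max z = 11x1 + 16x2

s.t.
  2x1 + 4x2 + s1 = 55
  x1 + 4x2 + s2 = 44
  4x1 + 2x2 + s3 = 36
  x1, x2, s1, s2, s3 ≥ 0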